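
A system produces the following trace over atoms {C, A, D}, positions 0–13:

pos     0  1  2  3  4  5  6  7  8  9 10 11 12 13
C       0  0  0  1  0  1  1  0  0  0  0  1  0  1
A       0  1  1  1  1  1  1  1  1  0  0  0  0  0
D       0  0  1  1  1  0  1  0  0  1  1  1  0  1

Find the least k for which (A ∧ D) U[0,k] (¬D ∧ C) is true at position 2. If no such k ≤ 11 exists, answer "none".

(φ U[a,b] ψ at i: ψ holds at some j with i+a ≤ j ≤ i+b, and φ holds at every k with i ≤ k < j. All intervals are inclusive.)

Need earliest j ≥ 2 with (¬D ∧ C), and (A ∧ D) at every k in [2,j-1].
  j=2: rhs fails.
  j=3: rhs fails.
  j=4: rhs fails.
  j=5: rhs holds; lhs holds on [2,4]. k = 3.

3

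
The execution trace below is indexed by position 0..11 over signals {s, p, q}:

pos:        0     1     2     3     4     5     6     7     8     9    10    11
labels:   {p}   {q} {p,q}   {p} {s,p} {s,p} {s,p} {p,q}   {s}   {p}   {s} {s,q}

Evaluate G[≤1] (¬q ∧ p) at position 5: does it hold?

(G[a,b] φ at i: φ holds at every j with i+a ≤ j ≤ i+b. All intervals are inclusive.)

True

Check (¬q ∧ p) at every j in [5,6]:
  j=5: true
  j=6: true
All positions satisfy it → formula holds.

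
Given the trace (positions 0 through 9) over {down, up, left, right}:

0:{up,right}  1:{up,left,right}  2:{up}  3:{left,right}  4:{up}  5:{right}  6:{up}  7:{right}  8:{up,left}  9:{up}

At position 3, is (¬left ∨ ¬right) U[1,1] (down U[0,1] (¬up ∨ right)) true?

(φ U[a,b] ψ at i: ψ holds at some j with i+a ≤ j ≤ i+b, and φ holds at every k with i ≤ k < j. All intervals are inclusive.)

False

Need some j in [4,4] with (down U[0,1] (¬up ∨ right)), and (¬left ∨ ¬right) at every k in [3,j-1].
  j=4: (down U[0,1] (¬up ∨ right)) — fails.
No j in the window works → until fails.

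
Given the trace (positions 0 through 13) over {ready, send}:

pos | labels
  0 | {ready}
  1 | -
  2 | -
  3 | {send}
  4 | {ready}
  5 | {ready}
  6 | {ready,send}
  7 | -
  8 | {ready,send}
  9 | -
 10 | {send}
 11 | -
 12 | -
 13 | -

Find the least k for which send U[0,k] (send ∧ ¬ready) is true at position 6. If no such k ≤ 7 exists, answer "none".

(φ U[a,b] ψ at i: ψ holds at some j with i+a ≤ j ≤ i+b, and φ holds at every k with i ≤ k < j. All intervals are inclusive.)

Need earliest j ≥ 6 with (send ∧ ¬ready), and send at every k in [6,j-1].
  j=6: rhs fails.
  j=7: rhs fails.
  j=8: rhs fails.
  j=9: rhs fails.
  j=10: rhs holds but lhs fails at k=7.
  j=11: rhs fails.
  j=12: rhs fails.
  j=13: rhs fails.
No witness within the range → none.

none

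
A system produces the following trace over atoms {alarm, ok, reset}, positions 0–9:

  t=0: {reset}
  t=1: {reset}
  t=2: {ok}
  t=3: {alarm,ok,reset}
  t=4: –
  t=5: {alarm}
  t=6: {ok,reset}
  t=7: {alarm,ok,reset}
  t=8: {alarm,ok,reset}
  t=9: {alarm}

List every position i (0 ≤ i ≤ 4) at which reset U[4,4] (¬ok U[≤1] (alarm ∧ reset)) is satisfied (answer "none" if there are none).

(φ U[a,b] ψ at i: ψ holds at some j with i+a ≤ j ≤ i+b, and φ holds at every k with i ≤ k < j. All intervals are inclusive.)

none

Evaluate at each i in [0,4]:
  i=0: ✗ (no rhs in [4,4])
  i=1: ✗ (no rhs in [5,5])
  i=2: ✗ (no rhs in [6,6])
  i=3: ✗ (lhs fails at k=4 before rhs at j=7)
  i=4: ✗ (lhs fails at k=4 before rhs at j=8)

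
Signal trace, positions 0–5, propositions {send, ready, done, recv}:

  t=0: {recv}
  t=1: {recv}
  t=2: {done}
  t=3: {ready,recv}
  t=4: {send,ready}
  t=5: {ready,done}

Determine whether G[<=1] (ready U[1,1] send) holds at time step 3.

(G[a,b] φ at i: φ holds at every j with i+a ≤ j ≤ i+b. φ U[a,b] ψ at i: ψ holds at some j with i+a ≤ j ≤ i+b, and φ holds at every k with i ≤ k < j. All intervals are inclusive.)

Does not hold

Check (ready U[1,1] send) at every j in [3,4]:
  j=3: holds
  j=4: fails
Fails at j=4 → formula fails.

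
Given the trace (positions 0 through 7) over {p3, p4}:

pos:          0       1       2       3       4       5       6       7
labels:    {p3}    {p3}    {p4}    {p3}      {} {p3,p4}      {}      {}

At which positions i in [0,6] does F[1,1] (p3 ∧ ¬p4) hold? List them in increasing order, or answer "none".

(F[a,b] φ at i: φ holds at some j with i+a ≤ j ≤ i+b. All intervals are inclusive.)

Evaluate at each i in [0,6]:
  i=0: ✓ (witness j=1)
  i=1: ✗ (none in [2,2])
  i=2: ✓ (witness j=3)
  i=3: ✗ (none in [4,4])
  i=4: ✗ (none in [5,5])
  i=5: ✗ (none in [6,6])
  i=6: ✗ (none in [7,7])

0, 2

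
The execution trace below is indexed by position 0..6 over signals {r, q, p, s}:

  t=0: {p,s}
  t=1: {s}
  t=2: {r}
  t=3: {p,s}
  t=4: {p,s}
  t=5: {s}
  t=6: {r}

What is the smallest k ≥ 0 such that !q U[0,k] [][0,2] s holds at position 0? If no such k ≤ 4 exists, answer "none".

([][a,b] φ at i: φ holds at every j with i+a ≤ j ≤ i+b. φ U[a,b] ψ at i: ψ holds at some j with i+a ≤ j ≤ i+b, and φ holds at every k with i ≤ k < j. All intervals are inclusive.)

Need earliest j ≥ 0 with [][0,2] s, and !q at every k in [0,j-1].
  j=0: rhs fails.
  j=1: rhs fails.
  j=2: rhs fails.
  j=3: rhs holds; lhs holds on [0,2]. k = 3.

3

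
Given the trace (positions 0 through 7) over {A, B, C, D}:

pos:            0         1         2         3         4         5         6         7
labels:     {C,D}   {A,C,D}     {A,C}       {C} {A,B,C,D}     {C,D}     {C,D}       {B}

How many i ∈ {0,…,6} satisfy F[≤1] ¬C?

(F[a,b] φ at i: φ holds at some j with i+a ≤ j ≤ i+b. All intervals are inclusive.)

Evaluate at each i in [0,6]:
  i=0: ✗ (none in [0,1])
  i=1: ✗ (none in [1,2])
  i=2: ✗ (none in [2,3])
  i=3: ✗ (none in [3,4])
  i=4: ✗ (none in [4,5])
  i=5: ✗ (none in [5,6])
  i=6: ✓ (witness j=7)
Positions where it holds: {6} → 1.

1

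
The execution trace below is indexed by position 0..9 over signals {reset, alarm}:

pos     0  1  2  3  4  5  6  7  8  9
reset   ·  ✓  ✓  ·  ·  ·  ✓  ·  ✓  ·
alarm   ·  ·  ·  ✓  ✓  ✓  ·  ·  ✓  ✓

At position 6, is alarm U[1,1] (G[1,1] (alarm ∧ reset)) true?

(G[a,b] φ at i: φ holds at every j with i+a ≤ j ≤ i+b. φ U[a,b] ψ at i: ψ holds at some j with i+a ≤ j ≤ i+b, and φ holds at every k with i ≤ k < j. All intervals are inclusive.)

Need some j in [7,7] with G[1,1] (alarm ∧ reset), and alarm at every k in [6,j-1].
  j=7: G[1,1] (alarm ∧ reset) holds, but alarm fails at k=6 → not this j.
No j in the window works → until fails.

No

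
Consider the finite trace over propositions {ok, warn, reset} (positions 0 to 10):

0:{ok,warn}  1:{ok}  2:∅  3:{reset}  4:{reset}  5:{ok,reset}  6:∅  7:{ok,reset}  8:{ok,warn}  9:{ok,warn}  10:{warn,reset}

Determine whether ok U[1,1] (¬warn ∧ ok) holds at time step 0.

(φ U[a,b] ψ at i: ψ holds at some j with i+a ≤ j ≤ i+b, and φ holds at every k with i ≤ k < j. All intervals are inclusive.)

Yes

Need some j in [1,1] with (¬warn ∧ ok), and ok at every k in [0,j-1].
  j=1: (¬warn ∧ ok) holds; ok holds at every k in [0,0] → satisfied.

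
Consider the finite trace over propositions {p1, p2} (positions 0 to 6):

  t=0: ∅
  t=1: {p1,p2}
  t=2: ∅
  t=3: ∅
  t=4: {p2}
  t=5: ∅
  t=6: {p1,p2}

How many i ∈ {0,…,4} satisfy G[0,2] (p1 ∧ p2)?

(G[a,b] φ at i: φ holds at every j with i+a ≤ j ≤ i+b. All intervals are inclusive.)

Evaluate at each i in [0,4]:
  i=0: ✗ (fails at j=0)
  i=1: ✗ (fails at j=2)
  i=2: ✗ (fails at j=2)
  i=3: ✗ (fails at j=3)
  i=4: ✗ (fails at j=4)
Positions where it holds: {} → 0.

0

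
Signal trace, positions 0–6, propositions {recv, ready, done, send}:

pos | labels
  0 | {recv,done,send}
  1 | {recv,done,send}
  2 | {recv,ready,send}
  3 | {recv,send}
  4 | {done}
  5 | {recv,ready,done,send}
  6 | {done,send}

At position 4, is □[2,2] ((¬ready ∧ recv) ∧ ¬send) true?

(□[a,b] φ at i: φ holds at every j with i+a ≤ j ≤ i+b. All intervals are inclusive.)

Check ((¬ready ∧ recv) ∧ ¬send) at every j in [6,6]:
  j=6: false
Fails at j=6 → formula fails.

False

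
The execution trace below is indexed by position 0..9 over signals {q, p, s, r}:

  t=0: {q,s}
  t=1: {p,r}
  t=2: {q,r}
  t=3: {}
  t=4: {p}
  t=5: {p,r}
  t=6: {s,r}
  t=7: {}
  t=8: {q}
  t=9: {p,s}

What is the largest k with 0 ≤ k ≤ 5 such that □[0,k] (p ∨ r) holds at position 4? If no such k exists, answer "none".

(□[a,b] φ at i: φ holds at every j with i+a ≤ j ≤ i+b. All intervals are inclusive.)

2

(p ∨ r) must hold from j=4 onward; find where it first fails.
  j=4: holds
  j=5: holds
  j=6: holds
  j=7: fails
Holds on [4,6], so largest k = 2.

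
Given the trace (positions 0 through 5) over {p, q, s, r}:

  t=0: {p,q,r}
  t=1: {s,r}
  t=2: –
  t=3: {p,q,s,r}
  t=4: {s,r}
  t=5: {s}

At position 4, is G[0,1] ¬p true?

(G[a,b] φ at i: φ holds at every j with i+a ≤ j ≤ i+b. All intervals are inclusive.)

Holds

Check ¬p at every j in [4,5]:
  j=4: true
  j=5: true
All positions satisfy it → formula holds.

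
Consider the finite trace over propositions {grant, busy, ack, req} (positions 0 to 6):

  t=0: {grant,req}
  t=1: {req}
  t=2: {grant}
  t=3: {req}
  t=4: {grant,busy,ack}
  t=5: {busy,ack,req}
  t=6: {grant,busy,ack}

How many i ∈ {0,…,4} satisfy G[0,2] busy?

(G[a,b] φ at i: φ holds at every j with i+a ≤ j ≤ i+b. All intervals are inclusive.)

Evaluate at each i in [0,4]:
  i=0: ✗ (fails at j=0)
  i=1: ✗ (fails at j=1)
  i=2: ✗ (fails at j=2)
  i=3: ✗ (fails at j=3)
  i=4: ✓ (all of [4,6])
Positions where it holds: {4} → 1.

1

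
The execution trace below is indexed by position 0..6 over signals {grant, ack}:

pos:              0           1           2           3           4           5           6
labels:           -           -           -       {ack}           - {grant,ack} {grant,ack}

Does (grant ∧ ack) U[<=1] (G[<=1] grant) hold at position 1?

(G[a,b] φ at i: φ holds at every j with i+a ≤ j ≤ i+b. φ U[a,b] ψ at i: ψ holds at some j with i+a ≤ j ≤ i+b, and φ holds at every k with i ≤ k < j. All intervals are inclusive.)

Need some j in [1,2] with G[<=1] grant, and (grant ∧ ack) at every k in [1,j-1].
  j=1: G[<=1] grant — fails at 1.
  j=2: G[<=1] grant — fails at 2.
No j in the window works → until fails.

False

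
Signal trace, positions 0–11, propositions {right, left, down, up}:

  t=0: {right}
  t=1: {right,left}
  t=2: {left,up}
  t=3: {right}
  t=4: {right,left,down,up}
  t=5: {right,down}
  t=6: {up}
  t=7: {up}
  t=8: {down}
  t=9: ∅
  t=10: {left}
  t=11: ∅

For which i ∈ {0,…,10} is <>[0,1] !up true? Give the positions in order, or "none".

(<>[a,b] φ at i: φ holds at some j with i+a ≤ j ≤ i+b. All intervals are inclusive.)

0, 1, 2, 3, 4, 5, 7, 8, 9, 10

Evaluate at each i in [0,10]:
  i=0: ✓ (witness j=0)
  i=1: ✓ (witness j=1)
  i=2: ✓ (witness j=3)
  i=3: ✓ (witness j=3)
  i=4: ✓ (witness j=5)
  i=5: ✓ (witness j=5)
  i=6: ✗ (none in [6,7])
  i=7: ✓ (witness j=8)
  i=8: ✓ (witness j=8)
  i=9: ✓ (witness j=9)
  i=10: ✓ (witness j=10)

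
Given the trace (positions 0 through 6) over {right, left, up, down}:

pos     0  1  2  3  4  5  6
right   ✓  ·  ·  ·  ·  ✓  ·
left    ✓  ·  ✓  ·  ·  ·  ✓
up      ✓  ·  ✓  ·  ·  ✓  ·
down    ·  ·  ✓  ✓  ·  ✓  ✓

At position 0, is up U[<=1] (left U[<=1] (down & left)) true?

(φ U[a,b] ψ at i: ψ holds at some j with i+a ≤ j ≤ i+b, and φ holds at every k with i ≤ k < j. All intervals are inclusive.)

Need some j in [0,1] with (left U[<=1] (down & left)), and up at every k in [0,j-1].
  j=0: (left U[<=1] (down & left)) — fails.
  j=1: (left U[<=1] (down & left)) — fails.
No j in the window works → until fails.

Does not hold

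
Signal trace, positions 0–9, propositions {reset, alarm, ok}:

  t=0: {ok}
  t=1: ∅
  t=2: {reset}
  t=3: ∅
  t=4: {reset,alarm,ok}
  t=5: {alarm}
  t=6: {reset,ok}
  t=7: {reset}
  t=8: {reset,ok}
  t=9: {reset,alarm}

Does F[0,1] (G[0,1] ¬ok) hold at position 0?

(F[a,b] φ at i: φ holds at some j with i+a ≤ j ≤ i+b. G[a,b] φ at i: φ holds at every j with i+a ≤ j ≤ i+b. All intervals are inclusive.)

True

Check G[0,1] ¬ok at each j in [0,1]:
  j=0: fails at 0
  j=1: holds on [1,2]
Found at j=1 → formula holds.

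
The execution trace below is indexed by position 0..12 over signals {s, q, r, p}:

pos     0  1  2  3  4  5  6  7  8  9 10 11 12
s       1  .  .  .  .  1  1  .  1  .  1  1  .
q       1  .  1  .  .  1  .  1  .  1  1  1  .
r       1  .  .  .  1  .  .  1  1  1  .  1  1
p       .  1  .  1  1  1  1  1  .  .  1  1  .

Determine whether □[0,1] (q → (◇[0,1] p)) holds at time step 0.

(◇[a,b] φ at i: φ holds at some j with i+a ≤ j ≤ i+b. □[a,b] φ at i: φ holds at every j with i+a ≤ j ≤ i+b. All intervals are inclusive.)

Check (q → (◇[0,1] p)) at every j in [0,1]:
  j=0: antecedent true; consequent holds (witness at 1) → ✓
  j=1: antecedent false → ✓
All positions satisfy it → formula holds.

True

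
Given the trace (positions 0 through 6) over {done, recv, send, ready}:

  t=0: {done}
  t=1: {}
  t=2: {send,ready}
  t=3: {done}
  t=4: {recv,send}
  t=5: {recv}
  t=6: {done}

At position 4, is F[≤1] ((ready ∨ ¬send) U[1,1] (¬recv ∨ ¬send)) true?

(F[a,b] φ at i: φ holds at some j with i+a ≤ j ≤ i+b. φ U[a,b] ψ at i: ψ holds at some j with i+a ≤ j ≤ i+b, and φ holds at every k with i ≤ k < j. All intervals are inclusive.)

Check ((ready ∨ ¬send) U[1,1] (¬recv ∨ ¬send)) at each j in [4,5]:
  j=4: fails
  j=5: holds
Found at j=5 → formula holds.

True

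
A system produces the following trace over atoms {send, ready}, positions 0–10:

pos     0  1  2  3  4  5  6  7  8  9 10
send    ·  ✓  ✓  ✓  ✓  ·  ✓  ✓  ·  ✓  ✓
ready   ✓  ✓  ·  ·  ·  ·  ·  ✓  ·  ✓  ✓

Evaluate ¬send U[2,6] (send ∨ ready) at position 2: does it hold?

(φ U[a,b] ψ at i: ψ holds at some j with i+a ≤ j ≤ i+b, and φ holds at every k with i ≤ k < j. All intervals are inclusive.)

Need some j in [4,8] with (send ∨ ready), and ¬send at every k in [2,j-1].
  j=4: (send ∨ ready) holds, but ¬send fails at k=2 → not this j.
  j=5: (send ∨ ready) false.
  j=6: (send ∨ ready) holds, but ¬send fails at k=2 → not this j.
  j=7: (send ∨ ready) holds, but ¬send fails at k=2 → not this j.
  j=8: (send ∨ ready) false.
No j in the window works → until fails.

False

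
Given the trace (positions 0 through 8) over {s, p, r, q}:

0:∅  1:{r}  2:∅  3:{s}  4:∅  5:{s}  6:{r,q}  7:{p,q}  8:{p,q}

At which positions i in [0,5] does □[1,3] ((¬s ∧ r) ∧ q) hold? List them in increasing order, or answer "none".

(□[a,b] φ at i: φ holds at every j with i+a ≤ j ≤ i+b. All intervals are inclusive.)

Evaluate at each i in [0,5]:
  i=0: ✗ (fails at j=1)
  i=1: ✗ (fails at j=2)
  i=2: ✗ (fails at j=3)
  i=3: ✗ (fails at j=4)
  i=4: ✗ (fails at j=5)
  i=5: ✗ (fails at j=7)

none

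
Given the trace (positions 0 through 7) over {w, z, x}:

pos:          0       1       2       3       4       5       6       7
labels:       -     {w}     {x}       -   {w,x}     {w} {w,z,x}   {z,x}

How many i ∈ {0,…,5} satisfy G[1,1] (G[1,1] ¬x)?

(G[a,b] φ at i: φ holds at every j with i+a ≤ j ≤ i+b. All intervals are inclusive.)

2

Evaluate at each i in [0,5]:
  i=0: ✗ (fails at j=1)
  i=1: ✓ (all of [2,2])
  i=2: ✗ (fails at j=3)
  i=3: ✓ (all of [4,4])
  i=4: ✗ (fails at j=5)
  i=5: ✗ (fails at j=6)
Positions where it holds: {1, 3} → 2.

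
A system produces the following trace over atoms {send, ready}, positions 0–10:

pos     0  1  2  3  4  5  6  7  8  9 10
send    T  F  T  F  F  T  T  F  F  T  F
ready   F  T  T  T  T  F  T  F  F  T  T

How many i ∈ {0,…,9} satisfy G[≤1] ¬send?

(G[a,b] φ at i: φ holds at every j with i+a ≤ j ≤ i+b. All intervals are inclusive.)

Evaluate at each i in [0,9]:
  i=0: ✗ (fails at j=0)
  i=1: ✗ (fails at j=2)
  i=2: ✗ (fails at j=2)
  i=3: ✓ (all of [3,4])
  i=4: ✗ (fails at j=5)
  i=5: ✗ (fails at j=5)
  i=6: ✗ (fails at j=6)
  i=7: ✓ (all of [7,8])
  i=8: ✗ (fails at j=9)
  i=9: ✗ (fails at j=9)
Positions where it holds: {3, 7} → 2.

2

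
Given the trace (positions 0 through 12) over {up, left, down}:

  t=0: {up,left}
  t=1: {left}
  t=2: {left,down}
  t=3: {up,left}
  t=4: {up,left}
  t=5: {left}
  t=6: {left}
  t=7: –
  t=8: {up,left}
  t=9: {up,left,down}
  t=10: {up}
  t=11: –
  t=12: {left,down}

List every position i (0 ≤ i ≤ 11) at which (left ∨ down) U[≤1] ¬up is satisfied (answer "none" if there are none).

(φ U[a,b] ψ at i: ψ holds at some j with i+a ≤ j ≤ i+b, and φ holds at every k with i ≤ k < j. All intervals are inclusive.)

0, 1, 2, 4, 5, 6, 7, 11

Evaluate at each i in [0,11]:
  i=0: ✓ (rhs at j=1; lhs holds on [0,0])
  i=1: ✓ (rhs at j=1)
  i=2: ✓ (rhs at j=2)
  i=3: ✗ (no rhs in [3,4])
  i=4: ✓ (rhs at j=5; lhs holds on [4,4])
  i=5: ✓ (rhs at j=5)
  i=6: ✓ (rhs at j=6)
  i=7: ✓ (rhs at j=7)
  i=8: ✗ (no rhs in [8,9])
  i=9: ✗ (no rhs in [9,10])
  i=10: ✗ (lhs fails at k=10 before rhs at j=11)
  i=11: ✓ (rhs at j=11)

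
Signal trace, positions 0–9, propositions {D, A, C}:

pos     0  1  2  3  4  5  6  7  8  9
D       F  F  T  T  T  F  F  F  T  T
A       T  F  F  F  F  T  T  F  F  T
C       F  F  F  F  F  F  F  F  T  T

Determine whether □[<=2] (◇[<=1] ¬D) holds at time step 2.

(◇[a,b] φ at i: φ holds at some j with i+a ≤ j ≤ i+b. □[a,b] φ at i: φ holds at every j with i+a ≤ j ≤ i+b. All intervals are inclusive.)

False

Check ◇[<=1] ¬D at every j in [2,4]:
  j=2: fails (none in [2,3])
  j=3: fails (none in [3,4])
  j=4: holds (witness at 5)
Fails at j=2 → formula fails.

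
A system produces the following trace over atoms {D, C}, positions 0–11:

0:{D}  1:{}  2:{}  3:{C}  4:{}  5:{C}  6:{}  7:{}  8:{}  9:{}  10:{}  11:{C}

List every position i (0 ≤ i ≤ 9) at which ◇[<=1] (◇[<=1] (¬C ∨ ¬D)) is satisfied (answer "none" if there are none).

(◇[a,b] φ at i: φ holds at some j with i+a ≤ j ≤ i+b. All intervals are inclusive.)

Evaluate at each i in [0,9]:
  i=0: ✓ (witness j=0)
  i=1: ✓ (witness j=1)
  i=2: ✓ (witness j=2)
  i=3: ✓ (witness j=3)
  i=4: ✓ (witness j=4)
  i=5: ✓ (witness j=5)
  i=6: ✓ (witness j=6)
  i=7: ✓ (witness j=7)
  i=8: ✓ (witness j=8)
  i=9: ✓ (witness j=9)

0, 1, 2, 3, 4, 5, 6, 7, 8, 9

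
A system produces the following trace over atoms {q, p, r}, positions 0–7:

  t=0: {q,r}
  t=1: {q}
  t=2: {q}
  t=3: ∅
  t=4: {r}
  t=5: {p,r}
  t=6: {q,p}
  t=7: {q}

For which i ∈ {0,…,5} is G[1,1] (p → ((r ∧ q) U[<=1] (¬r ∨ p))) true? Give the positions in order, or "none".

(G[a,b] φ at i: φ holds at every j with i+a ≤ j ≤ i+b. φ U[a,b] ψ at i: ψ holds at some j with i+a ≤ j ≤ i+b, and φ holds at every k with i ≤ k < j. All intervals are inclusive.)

0, 1, 2, 3, 4, 5

Evaluate at each i in [0,5]:
  i=0: ✓ (all of [1,1])
  i=1: ✓ (all of [2,2])
  i=2: ✓ (all of [3,3])
  i=3: ✓ (all of [4,4])
  i=4: ✓ (all of [5,5])
  i=5: ✓ (all of [6,6])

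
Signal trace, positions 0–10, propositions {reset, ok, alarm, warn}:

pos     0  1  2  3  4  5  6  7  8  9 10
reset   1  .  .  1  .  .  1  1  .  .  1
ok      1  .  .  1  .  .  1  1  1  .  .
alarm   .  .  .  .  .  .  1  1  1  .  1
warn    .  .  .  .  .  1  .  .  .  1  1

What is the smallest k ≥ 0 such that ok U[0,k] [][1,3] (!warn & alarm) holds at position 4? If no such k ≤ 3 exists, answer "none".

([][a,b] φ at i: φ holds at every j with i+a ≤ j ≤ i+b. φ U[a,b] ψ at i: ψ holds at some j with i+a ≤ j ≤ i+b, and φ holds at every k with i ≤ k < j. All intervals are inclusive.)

Need earliest j ≥ 4 with [][1,3] (!warn & alarm), and ok at every k in [4,j-1].
  j=4: rhs fails.
  j=5: rhs holds but lhs fails at k=4.
  j=6: rhs fails.
  j=7: rhs fails.
No witness within the range → none.

none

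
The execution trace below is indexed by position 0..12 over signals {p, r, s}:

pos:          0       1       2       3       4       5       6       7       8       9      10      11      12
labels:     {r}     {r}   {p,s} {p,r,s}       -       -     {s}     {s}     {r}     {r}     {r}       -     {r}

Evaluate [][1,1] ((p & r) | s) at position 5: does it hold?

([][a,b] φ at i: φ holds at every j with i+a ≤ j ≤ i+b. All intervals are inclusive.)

Check ((p & r) | s) at every j in [6,6]:
  j=6: true
All positions satisfy it → formula holds.

Yes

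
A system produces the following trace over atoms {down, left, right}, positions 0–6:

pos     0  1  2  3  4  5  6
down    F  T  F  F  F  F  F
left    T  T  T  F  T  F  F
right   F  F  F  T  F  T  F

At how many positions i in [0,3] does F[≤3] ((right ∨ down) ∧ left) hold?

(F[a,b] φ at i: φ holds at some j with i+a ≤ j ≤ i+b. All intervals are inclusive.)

2

Evaluate at each i in [0,3]:
  i=0: ✓ (witness j=1)
  i=1: ✓ (witness j=1)
  i=2: ✗ (none in [2,5])
  i=3: ✗ (none in [3,6])
Positions where it holds: {0, 1} → 2.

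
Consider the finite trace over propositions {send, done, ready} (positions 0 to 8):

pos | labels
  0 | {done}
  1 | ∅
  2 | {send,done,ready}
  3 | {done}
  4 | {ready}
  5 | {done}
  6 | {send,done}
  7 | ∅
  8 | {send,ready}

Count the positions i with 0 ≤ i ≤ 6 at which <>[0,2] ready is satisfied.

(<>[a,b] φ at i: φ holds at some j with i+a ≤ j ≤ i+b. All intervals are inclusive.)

Evaluate at each i in [0,6]:
  i=0: ✓ (witness j=2)
  i=1: ✓ (witness j=2)
  i=2: ✓ (witness j=2)
  i=3: ✓ (witness j=4)
  i=4: ✓ (witness j=4)
  i=5: ✗ (none in [5,7])
  i=6: ✓ (witness j=8)
Positions where it holds: {0, 1, 2, 3, 4, 6} → 6.

6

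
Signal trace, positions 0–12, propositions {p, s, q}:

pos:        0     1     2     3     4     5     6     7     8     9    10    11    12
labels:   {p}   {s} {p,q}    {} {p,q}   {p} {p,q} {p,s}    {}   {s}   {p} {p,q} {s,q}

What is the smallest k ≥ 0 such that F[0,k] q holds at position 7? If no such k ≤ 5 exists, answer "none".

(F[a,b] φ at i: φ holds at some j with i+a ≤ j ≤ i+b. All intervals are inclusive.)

Scan j = 7,8,… for q:
  j=7: fails
  j=8: fails
  j=9: fails
  j=10: fails
  j=11: holds
First hit at j=11, so smallest k = 11-7 = 4.

4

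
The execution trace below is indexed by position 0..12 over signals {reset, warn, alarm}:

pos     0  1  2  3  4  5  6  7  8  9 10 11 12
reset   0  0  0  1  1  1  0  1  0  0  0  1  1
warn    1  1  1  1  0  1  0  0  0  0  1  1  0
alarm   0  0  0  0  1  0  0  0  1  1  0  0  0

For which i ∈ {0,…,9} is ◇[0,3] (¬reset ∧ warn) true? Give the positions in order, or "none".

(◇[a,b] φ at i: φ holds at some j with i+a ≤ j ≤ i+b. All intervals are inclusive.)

Evaluate at each i in [0,9]:
  i=0: ✓ (witness j=0)
  i=1: ✓ (witness j=1)
  i=2: ✓ (witness j=2)
  i=3: ✗ (none in [3,6])
  i=4: ✗ (none in [4,7])
  i=5: ✗ (none in [5,8])
  i=6: ✗ (none in [6,9])
  i=7: ✓ (witness j=10)
  i=8: ✓ (witness j=10)
  i=9: ✓ (witness j=10)

0, 1, 2, 7, 8, 9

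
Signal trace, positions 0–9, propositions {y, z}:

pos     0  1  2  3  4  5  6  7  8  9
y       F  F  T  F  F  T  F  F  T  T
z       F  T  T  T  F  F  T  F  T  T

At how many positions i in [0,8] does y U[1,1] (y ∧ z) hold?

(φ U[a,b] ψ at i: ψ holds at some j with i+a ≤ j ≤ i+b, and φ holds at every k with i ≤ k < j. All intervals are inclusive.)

Evaluate at each i in [0,8]:
  i=0: ✗ (no rhs in [1,1])
  i=1: ✗ (lhs fails at k=1 before rhs at j=2)
  i=2: ✗ (no rhs in [3,3])
  i=3: ✗ (no rhs in [4,4])
  i=4: ✗ (no rhs in [5,5])
  i=5: ✗ (no rhs in [6,6])
  i=6: ✗ (no rhs in [7,7])
  i=7: ✗ (lhs fails at k=7 before rhs at j=8)
  i=8: ✓ (rhs at j=9; lhs holds on [8,8])
Positions where it holds: {8} → 1.

1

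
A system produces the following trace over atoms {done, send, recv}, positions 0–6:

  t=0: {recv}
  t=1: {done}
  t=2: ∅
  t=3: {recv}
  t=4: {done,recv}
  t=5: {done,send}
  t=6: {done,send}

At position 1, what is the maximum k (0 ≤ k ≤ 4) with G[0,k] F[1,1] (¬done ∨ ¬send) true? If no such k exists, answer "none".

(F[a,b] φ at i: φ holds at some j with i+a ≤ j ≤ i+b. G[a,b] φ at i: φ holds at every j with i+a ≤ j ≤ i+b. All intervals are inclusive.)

2

F[1,1] (¬done ∨ ¬send) must hold from j=1 onward; find where it first fails.
  j=1: holds
  j=2: holds
  j=3: holds
  j=4: fails
Holds on [1,3], so largest k = 2.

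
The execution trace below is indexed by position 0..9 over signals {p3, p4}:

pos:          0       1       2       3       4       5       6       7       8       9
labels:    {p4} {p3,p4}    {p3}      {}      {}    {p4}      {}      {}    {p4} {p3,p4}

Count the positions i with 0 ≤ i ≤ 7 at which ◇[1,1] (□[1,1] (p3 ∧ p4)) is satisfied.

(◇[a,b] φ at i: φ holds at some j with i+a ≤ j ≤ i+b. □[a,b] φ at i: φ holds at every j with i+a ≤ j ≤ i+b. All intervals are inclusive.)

Evaluate at each i in [0,7]:
  i=0: ✗ (none in [1,1])
  i=1: ✗ (none in [2,2])
  i=2: ✗ (none in [3,3])
  i=3: ✗ (none in [4,4])
  i=4: ✗ (none in [5,5])
  i=5: ✗ (none in [6,6])
  i=6: ✗ (none in [7,7])
  i=7: ✓ (witness j=8)
Positions where it holds: {7} → 1.

1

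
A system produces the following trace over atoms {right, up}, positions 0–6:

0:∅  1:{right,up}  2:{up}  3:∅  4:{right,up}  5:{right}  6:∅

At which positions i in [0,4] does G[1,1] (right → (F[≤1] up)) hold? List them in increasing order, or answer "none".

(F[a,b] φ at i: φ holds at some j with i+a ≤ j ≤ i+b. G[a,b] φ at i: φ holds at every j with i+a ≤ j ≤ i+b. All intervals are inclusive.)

Evaluate at each i in [0,4]:
  i=0: ✓ (all of [1,1])
  i=1: ✓ (all of [2,2])
  i=2: ✓ (all of [3,3])
  i=3: ✓ (all of [4,4])
  i=4: ✗ (fails at j=5)

0, 1, 2, 3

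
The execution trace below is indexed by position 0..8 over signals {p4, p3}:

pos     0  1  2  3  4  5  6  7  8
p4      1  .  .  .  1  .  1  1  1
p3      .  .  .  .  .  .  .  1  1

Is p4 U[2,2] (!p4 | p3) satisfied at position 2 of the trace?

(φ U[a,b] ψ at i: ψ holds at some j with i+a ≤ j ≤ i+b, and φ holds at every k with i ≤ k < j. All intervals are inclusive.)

Need some j in [4,4] with (!p4 | p3), and p4 at every k in [2,j-1].
  j=4: (!p4 | p3) false.
No j in the window works → until fails.

False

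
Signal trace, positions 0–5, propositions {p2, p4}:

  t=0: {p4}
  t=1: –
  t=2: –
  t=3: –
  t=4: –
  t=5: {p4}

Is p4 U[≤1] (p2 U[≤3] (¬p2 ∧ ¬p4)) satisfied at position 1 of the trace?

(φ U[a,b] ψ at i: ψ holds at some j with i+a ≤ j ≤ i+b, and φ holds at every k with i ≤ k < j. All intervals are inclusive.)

Yes

Need some j in [1,2] with (p2 U[≤3] (¬p2 ∧ ¬p4)), and p4 at every k in [1,j-1].
  j=1: (p2 U[≤3] (¬p2 ∧ ¬p4)) holds; no prefix to check → satisfied.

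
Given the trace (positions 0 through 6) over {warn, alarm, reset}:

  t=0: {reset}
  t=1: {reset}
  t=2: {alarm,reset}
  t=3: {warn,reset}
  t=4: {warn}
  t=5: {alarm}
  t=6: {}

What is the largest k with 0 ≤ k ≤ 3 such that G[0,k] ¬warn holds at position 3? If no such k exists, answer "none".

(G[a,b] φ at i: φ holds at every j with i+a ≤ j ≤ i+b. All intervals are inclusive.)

¬warn must hold from j=3 onward; find where it first fails.
  j=3: fails → no k works.

none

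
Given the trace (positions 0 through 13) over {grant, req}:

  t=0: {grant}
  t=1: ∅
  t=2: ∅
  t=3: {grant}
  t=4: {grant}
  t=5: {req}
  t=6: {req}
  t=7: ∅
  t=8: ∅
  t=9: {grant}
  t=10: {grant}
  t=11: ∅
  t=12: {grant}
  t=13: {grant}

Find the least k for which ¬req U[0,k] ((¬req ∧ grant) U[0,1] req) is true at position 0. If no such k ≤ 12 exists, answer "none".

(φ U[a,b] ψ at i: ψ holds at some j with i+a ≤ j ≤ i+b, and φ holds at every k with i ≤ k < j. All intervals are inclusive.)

Need earliest j ≥ 0 with ((¬req ∧ grant) U[0,1] req), and ¬req at every k in [0,j-1].
  j=0: rhs fails.
  j=1: rhs fails.
  j=2: rhs fails.
  j=3: rhs fails.
  j=4: rhs holds; lhs holds on [0,3]. k = 4.

4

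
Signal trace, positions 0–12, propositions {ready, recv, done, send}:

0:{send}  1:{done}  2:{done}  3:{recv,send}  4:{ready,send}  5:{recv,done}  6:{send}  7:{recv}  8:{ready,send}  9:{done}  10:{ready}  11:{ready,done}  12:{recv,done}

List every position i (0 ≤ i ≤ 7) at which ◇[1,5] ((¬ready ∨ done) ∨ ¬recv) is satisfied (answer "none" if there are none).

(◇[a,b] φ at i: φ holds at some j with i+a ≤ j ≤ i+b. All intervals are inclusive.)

0, 1, 2, 3, 4, 5, 6, 7

Evaluate at each i in [0,7]:
  i=0: ✓ (witness j=1)
  i=1: ✓ (witness j=2)
  i=2: ✓ (witness j=3)
  i=3: ✓ (witness j=4)
  i=4: ✓ (witness j=5)
  i=5: ✓ (witness j=6)
  i=6: ✓ (witness j=7)
  i=7: ✓ (witness j=8)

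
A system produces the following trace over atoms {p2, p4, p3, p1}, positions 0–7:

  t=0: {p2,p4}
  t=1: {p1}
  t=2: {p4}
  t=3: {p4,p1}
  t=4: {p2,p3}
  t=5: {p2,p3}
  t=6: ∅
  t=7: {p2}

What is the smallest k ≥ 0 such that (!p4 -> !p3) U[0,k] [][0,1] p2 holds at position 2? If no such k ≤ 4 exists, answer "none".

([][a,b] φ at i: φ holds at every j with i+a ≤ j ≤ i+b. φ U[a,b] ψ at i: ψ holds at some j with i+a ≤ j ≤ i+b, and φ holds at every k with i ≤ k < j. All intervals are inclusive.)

2

Need earliest j ≥ 2 with [][0,1] p2, and (!p4 -> !p3) at every k in [2,j-1].
  j=2: rhs fails.
  j=3: rhs fails.
  j=4: rhs holds; lhs holds on [2,3]. k = 2.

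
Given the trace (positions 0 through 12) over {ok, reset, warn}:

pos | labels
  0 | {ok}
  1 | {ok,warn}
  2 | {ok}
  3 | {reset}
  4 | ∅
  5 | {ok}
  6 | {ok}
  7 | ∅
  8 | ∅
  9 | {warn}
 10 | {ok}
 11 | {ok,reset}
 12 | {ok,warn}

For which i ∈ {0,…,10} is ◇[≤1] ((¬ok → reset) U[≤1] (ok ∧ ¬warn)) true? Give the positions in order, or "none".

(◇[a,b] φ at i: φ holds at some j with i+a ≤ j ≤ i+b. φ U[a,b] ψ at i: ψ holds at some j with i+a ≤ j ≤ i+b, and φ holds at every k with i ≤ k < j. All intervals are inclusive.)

0, 1, 2, 4, 5, 6, 9, 10

Evaluate at each i in [0,10]:
  i=0: ✓ (witness j=0)
  i=1: ✓ (witness j=1)
  i=2: ✓ (witness j=2)
  i=3: ✗ (none in [3,4])
  i=4: ✓ (witness j=5)
  i=5: ✓ (witness j=5)
  i=6: ✓ (witness j=6)
  i=7: ✗ (none in [7,8])
  i=8: ✗ (none in [8,9])
  i=9: ✓ (witness j=10)
  i=10: ✓ (witness j=10)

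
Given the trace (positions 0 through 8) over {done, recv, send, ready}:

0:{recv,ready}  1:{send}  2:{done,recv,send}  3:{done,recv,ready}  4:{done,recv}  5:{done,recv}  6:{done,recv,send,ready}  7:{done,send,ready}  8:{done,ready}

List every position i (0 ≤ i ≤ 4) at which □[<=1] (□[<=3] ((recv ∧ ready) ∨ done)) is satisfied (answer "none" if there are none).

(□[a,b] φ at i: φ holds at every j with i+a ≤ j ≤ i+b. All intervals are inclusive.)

2, 3, 4

Evaluate at each i in [0,4]:
  i=0: ✗ (fails at j=0)
  i=1: ✗ (fails at j=1)
  i=2: ✓ (all of [2,3])
  i=3: ✓ (all of [3,4])
  i=4: ✓ (all of [4,5])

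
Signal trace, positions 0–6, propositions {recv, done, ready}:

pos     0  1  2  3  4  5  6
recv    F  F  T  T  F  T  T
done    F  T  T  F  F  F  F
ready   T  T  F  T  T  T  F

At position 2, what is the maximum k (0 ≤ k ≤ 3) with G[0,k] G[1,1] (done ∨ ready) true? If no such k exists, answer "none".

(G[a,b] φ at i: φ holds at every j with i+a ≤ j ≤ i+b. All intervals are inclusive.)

2

G[1,1] (done ∨ ready) must hold from j=2 onward; find where it first fails.
  j=2: holds
  j=3: holds
  j=4: holds
  j=5: fails
Holds on [2,4], so largest k = 2.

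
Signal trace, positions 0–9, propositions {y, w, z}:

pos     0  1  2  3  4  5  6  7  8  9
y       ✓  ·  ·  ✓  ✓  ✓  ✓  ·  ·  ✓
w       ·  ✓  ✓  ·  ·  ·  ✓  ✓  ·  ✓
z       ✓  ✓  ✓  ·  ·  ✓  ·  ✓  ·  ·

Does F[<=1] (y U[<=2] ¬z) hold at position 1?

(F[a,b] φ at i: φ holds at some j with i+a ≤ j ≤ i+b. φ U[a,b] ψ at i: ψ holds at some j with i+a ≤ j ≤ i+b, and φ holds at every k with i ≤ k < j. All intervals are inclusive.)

Check (y U[<=2] ¬z) at each j in [1,2]:
  j=1: fails
  j=2: fails
No position in the window satisfies it → formula fails.

Does not hold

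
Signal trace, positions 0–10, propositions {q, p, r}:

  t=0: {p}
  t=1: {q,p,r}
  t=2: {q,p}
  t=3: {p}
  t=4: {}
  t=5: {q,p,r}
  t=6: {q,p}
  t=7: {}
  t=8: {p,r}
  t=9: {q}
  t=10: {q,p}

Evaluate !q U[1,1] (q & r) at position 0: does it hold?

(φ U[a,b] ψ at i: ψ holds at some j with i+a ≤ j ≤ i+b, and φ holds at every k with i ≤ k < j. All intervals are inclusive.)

Holds

Need some j in [1,1] with (q & r), and !q at every k in [0,j-1].
  j=1: (q & r) holds; !q holds at every k in [0,0] → satisfied.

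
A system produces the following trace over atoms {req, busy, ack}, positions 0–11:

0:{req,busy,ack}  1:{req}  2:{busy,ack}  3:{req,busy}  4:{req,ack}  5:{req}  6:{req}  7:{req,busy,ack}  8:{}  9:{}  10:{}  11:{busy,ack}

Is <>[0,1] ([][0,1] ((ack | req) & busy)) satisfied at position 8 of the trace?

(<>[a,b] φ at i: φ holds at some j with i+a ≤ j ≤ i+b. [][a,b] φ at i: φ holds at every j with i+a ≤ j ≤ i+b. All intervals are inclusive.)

False

Check [][0,1] ((ack | req) & busy) at each j in [8,9]:
  j=8: fails at 8
  j=9: fails at 9
No position in the window satisfies it → formula fails.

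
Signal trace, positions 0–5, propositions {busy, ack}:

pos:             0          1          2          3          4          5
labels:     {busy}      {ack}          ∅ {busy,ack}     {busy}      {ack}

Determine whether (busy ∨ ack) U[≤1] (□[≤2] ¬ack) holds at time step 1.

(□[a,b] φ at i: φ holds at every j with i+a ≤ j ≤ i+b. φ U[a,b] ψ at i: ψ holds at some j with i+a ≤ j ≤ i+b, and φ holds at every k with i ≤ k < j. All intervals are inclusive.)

False

Need some j in [1,2] with □[≤2] ¬ack, and (busy ∨ ack) at every k in [1,j-1].
  j=1: □[≤2] ¬ack — fails at 1.
  j=2: □[≤2] ¬ack — fails at 3.
No j in the window works → until fails.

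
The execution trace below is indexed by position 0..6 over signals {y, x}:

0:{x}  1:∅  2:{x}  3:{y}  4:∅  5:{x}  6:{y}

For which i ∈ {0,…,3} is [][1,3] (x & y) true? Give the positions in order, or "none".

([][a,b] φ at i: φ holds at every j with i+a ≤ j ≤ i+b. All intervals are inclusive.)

none

Evaluate at each i in [0,3]:
  i=0: ✗ (fails at j=1)
  i=1: ✗ (fails at j=2)
  i=2: ✗ (fails at j=3)
  i=3: ✗ (fails at j=4)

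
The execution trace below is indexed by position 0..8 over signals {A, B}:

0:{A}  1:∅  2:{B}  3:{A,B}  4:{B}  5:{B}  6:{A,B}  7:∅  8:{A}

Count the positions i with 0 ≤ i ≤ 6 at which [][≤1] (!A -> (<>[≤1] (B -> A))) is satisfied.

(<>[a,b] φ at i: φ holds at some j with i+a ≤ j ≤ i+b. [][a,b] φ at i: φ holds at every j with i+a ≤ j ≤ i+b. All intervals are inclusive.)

Evaluate at each i in [0,6]:
  i=0: ✓ (all of [0,1])
  i=1: ✓ (all of [1,2])
  i=2: ✓ (all of [2,3])
  i=3: ✗ (fails at j=4)
  i=4: ✗ (fails at j=4)
  i=5: ✓ (all of [5,6])
  i=6: ✓ (all of [6,7])
Positions where it holds: {0, 1, 2, 5, 6} → 5.

5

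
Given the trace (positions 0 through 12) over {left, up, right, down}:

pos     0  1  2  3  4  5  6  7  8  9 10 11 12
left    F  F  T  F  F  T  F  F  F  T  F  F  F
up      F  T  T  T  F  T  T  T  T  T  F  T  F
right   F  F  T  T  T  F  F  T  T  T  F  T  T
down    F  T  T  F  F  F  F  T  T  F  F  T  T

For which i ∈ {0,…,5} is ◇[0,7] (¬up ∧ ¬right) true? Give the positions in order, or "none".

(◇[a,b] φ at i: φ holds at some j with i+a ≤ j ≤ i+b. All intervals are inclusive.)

Evaluate at each i in [0,5]:
  i=0: ✓ (witness j=0)
  i=1: ✗ (none in [1,8])
  i=2: ✗ (none in [2,9])
  i=3: ✓ (witness j=10)
  i=4: ✓ (witness j=10)
  i=5: ✓ (witness j=10)

0, 3, 4, 5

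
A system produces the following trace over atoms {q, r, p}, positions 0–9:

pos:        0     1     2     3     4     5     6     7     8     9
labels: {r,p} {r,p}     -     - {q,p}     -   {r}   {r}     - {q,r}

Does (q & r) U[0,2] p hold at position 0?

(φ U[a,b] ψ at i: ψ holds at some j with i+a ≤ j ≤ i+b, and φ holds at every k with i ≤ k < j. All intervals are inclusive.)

Need some j in [0,2] with p, and (q & r) at every k in [0,j-1].
  j=0: p holds; no prefix to check → satisfied.

Holds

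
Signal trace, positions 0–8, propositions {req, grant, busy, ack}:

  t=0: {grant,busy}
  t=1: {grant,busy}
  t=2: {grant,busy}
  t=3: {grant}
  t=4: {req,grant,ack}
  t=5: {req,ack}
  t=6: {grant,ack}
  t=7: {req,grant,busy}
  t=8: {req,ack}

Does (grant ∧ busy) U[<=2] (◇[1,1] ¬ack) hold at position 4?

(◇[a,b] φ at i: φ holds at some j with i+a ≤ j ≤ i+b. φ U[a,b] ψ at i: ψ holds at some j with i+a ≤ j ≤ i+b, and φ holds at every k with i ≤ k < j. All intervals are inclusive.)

Does not hold

Need some j in [4,6] with ◇[1,1] ¬ack, and (grant ∧ busy) at every k in [4,j-1].
  j=4: ◇[1,1] ¬ack — fails (none in [5,5]).
  j=5: ◇[1,1] ¬ack — fails (none in [6,6]).
  j=6: ◇[1,1] ¬ack holds, but (grant ∧ busy) fails at k=4 → not this j.
No j in the window works → until fails.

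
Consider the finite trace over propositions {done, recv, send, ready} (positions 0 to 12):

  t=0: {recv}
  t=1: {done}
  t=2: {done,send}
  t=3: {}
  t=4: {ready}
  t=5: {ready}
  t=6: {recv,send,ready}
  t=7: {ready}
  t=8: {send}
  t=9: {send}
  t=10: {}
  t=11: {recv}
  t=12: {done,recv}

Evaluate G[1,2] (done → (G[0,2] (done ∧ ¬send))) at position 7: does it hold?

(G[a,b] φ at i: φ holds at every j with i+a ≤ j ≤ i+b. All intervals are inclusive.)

True

Check (done → (G[0,2] (done ∧ ¬send))) at every j in [8,9]:
  j=8: antecedent false → ✓
  j=9: antecedent false → ✓
All positions satisfy it → formula holds.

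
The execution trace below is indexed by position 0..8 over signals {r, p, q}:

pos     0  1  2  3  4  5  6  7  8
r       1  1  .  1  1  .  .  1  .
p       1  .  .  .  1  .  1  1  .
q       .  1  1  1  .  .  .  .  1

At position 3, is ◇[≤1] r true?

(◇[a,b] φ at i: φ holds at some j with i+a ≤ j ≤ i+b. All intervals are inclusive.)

Yes

Check r at each j in [3,4]:
  j=3: true
  j=4: true
Found at j=3 → formula holds.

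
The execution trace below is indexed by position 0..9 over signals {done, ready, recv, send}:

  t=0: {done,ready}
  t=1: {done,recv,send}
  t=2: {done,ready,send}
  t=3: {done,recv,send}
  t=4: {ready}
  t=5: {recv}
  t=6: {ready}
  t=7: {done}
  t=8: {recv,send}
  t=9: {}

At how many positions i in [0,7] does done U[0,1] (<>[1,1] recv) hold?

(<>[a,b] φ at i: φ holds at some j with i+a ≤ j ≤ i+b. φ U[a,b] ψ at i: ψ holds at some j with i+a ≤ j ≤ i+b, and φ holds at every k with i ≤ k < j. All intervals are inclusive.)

6

Evaluate at each i in [0,7]:
  i=0: ✓ (rhs at j=0)
  i=1: ✓ (rhs at j=2; lhs holds on [1,1])
  i=2: ✓ (rhs at j=2)
  i=3: ✓ (rhs at j=4; lhs holds on [3,3])
  i=4: ✓ (rhs at j=4)
  i=5: ✗ (no rhs in [5,6])
  i=6: ✗ (lhs fails at k=6 before rhs at j=7)
  i=7: ✓ (rhs at j=7)
Positions where it holds: {0, 1, 2, 3, 4, 7} → 6.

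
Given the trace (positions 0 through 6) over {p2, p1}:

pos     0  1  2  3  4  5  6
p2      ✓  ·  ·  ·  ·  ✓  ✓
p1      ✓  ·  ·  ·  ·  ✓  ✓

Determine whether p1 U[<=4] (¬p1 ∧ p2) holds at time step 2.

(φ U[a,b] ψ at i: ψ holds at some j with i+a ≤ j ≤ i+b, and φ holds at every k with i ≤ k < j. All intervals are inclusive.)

Need some j in [2,6] with (¬p1 ∧ p2), and p1 at every k in [2,j-1].
  j=2: (¬p1 ∧ p2) false.
  j=3: (¬p1 ∧ p2) false.
  j=4: (¬p1 ∧ p2) false.
  j=5: (¬p1 ∧ p2) false.
  j=6: (¬p1 ∧ p2) false.
No j in the window works → until fails.

Does not hold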